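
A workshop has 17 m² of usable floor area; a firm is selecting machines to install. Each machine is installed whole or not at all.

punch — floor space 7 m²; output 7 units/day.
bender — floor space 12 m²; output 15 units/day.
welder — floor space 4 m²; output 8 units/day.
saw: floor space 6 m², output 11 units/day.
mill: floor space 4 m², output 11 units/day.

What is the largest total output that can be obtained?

30

Allowing fractional choices, the relaxed optimum would be about 33.8, but machines are indivisible.
punch + welder + mill: floor space 7 + 4 + 4 = 15 ≤ 17, output 7 + 8 + 11 = 26.
punch + saw + mill: floor space 7 + 6 + 4 = 17 ≤ 17, output 7 + 11 + 11 = 29.
welder + saw + mill: floor space 4 + 6 + 4 = 14 ≤ 17, output 8 + 11 + 11 = 30.
Best is welder, saw, and mill with total output 30.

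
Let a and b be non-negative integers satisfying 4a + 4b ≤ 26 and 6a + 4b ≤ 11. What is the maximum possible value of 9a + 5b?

The continuous relaxation peaks at (1.83, 0) with value 16.50; rounding to a feasible lattice point costs some objective.
(a,b)=(1,1): 4·1+4·1=8≤26, 6·1+4·1=10≤11, objective 14.
(a,b)=(0,2): 4·0+4·2=8≤26, 6·0+4·2=8≤11, objective 10.
Maximum is 14 at (a,b)=(1,1).

14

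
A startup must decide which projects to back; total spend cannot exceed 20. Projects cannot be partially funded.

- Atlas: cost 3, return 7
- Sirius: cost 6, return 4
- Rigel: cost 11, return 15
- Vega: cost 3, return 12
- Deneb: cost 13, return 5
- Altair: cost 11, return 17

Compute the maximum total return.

36

Allowing fractional choices, the relaxed optimum would be about 40.1, but projects are indivisible.
Atlas + Vega + Altair: cost 3 + 3 + 11 = 17 ≤ 20, return 7 + 12 + 17 = 36.
Atlas + Rigel + Vega: cost 3 + 11 + 3 = 17 ≤ 20, return 7 + 15 + 12 = 34.
Best is Atlas, Vega, and Altair with total return 36.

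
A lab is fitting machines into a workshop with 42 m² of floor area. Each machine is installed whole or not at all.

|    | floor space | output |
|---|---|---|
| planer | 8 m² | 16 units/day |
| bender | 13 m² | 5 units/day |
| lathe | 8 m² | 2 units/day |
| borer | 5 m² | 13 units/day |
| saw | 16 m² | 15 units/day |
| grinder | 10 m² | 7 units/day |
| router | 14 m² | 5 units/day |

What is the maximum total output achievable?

Treat it as a binary knapsack problem.
Take planer, borer, saw, and grinder: floor space 8 + 5 + 16 + 10 = 39 ≤ 42, output 16 + 13 + 15 + 7 = 51.
No other feasible combination does better.

51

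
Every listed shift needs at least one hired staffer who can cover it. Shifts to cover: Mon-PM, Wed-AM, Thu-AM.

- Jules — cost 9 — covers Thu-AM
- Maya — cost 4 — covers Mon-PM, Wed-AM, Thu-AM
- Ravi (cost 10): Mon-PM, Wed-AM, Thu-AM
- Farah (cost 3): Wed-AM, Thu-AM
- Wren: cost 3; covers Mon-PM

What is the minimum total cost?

Maya alone covers Mon-PM, Wed-AM, Thu-AM — every shift.
Total cost: 4.

4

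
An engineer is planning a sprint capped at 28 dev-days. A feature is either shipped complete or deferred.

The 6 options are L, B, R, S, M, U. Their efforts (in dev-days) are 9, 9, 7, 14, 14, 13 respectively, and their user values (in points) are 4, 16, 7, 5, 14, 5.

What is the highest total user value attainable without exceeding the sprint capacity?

This is a 0-1 knapsack instance.
L + B + R: effort 9 + 9 + 7 = 25 ≤ 28, user value 4 + 16 + 7 = 27.
B + M: effort 9 + 14 = 23 ≤ 28, user value 16 + 14 = 30.
Best is B and M with total user value 30.

30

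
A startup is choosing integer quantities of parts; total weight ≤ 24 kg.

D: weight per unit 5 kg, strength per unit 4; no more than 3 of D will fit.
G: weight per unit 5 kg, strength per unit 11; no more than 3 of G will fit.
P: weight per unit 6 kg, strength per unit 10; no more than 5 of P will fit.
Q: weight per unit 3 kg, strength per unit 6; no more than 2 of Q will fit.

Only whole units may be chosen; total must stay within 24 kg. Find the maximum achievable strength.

G has the best ratio (11/5); taking only G gives at most 3×11 = 33 (stopped by the supply cap of 3).
Mixing does better — 3×G, 1×P, and 1×Q: weight 24 ≤ 24, strength 3·11 + 1·10 + 1·6 = 49.

49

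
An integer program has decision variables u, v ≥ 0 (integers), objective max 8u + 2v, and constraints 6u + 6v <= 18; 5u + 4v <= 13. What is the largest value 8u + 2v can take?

(u,v)=(2,0): 6·2+6·0=12≤18, 5·2+4·0=10≤13, objective 16.
(u,v)=(1,1): 6·1+6·1=12≤18, 5·1+4·1=9≤13, objective 10.
(u,v)=(1,0): 6·1+6·0=6≤18, 5·1+4·0=5≤13, objective 8.
The best lattice point is (2,0), giving 16.

16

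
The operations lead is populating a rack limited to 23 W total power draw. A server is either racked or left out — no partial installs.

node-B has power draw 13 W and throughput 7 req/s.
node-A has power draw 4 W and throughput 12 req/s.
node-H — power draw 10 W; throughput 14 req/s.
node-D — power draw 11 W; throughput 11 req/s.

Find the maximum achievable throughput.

Allowing fractional choices, the relaxed optimum would be about 35.0, but servers are indivisible.
node-A + node-H: power draw 4 + 10 = 14 ≤ 23, throughput 12 + 14 = 26.
node-H + node-D: power draw 10 + 11 = 21 ≤ 23, throughput 14 + 11 = 25.
Best is node-A and node-H with total throughput 26.

26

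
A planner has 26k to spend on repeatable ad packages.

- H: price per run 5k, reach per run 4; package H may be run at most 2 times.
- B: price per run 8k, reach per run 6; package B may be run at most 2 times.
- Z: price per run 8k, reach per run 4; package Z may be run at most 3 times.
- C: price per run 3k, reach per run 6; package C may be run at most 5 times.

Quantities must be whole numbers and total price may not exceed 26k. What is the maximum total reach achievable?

2×H and 5×C: price 25 ≤ 26, reach 2·4 + 5·6 = 38.
1×B and 5×C: price 23 ≤ 26, reach 1·6 + 5·6 = 36.
Best is 38.

38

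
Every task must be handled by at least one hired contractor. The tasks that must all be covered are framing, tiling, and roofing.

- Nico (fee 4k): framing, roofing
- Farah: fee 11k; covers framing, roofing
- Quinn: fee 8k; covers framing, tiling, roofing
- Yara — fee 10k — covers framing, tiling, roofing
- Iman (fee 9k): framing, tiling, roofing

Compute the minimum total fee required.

The greedy cost-per-new-task heuristic would pick Nico and Quinn for 12, but a cheaper cover exists.
Quinn alone covers framing, tiling, roofing — every task.
Total fee: 8.
No cover costs less than 8.

8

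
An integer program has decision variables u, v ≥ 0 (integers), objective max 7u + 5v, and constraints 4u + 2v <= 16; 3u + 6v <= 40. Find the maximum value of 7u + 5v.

37

Relaxing integrality, the LP optimum is 37.33 at (u,v) = (0.889, 6.22), which is not an integer point.
(u,v)=(1,6): 4·1+2·6=16≤16, 3·1+6·6=39≤40, objective 37.
(u,v)=(1,5): 4·1+2·5=14≤16, 3·1+6·5=33≤40, objective 32.
(u,v)=(0,6): 4·0+2·6=12≤16, 3·0+6·6=36≤40, objective 30.
No feasible integer point exceeds 37.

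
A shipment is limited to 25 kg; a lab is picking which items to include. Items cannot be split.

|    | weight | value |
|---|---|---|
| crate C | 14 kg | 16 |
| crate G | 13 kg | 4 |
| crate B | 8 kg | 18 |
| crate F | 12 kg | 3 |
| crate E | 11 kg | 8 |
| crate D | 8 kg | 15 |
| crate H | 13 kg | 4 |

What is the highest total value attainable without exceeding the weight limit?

34

Allowing fractional choices, the relaxed optimum would be about 43.3, but items are indivisible.
crate B + crate D: weight 8 + 8 = 16 ≤ 25, value 18 + 15 = 33.
crate C + crate D: weight 14 + 8 = 22 ≤ 25, value 16 + 15 = 31.
crate C + crate B: weight 14 + 8 = 22 ≤ 25, value 16 + 18 = 34.
Best is crate C and crate B with total value 34.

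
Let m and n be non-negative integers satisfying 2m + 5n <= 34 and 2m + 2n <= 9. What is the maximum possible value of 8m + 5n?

(m,n)=(4,0) is feasible, giving 32.
(m,n)=(3,1) is feasible, giving 29.
(m,n)=(3,0) is feasible, giving 24.
No feasible integer point exceeds 32.

32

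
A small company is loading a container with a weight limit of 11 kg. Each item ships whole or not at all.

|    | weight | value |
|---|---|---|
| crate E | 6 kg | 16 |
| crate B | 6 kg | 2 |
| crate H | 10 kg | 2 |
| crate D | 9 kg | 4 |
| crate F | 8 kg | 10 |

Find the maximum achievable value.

Take crate E: weight 6 ≤ 11, value 16.
No other feasible combination does better.

16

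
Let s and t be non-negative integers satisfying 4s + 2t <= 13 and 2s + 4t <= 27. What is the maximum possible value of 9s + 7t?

The continuous relaxation peaks at (0, 6.5) with value 45.50; rounding to a feasible lattice point costs some objective.
(s,t)=(0,6): 4·0+2·6=12≤13, 2·0+4·6=24≤27, objective 42.
(s,t)=(0,5): 4·0+2·5=10≤13, 2·0+4·5=20≤27, objective 35.
The best lattice point is (0,6), giving 42.

42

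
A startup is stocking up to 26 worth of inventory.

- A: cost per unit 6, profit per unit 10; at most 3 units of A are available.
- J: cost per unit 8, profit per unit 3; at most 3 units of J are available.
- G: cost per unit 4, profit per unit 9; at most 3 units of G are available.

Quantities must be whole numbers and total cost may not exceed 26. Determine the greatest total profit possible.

Take 3×A and 2×G: cost 26 ≤ 26, profit 3·10 + 2·9 = 48.
No other integer combination yields more.

48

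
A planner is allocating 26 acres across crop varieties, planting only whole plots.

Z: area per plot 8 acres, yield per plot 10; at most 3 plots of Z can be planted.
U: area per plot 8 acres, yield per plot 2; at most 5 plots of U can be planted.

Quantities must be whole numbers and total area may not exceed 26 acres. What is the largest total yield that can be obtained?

30

2×Z and 1×U: area 24 ≤ 26, yield 2·10 + 1·2 = 22.
3×Z: area 24 ≤ 26, yield 3·10 = 30.
Best is 30.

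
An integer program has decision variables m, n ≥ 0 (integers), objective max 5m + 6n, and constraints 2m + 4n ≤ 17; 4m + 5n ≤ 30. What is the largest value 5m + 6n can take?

(m,n)=(6,1): 2·6+4·1=16≤17, 4·6+5·1=29≤30, objective 36.
(m,n)=(7,0): 2·7+4·0=14≤17, 4·7+5·0=28≤30, objective 35.
(m,n)=(5,1): 2·5+4·1=14≤17, 4·5+5·1=25≤30, objective 31.
No feasible integer point exceeds 36.

36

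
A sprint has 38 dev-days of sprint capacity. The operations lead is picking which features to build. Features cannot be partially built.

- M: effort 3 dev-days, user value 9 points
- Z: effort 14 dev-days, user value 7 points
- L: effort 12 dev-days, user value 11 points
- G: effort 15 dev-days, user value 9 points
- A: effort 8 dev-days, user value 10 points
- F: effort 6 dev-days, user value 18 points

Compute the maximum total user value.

Take M, L, A, and F: effort 3 + 12 + 8 + 6 = 29 ≤ 38, user value 9 + 11 + 10 + 18 = 48.
No other feasible combination does better.

48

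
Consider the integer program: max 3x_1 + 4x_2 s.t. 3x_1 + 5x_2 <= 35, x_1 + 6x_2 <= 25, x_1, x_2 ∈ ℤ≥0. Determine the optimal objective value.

34

Relaxing integrality, the LP optimum is 35.00 at (x_1,x_2) = (11.7, 0), which is not an integer point.
(x_1,x_2)=(10,1): 3·10+5·1=35≤35, 1·10+6·1=16≤25, objective 34.
(x_1,x_2)=(11,0): 3·11+5·0=33≤35, 1·11+6·0=11≤25, objective 33.
(x_1,x_2)=(9,1): 3·9+5·1=32≤35, 1·9+6·1=15≤25, objective 31.
(x_1,x_2)=(10,0): 3·10+5·0=30≤35, 1·10+6·0=10≤25, objective 30.
Maximum is 34 at (x_1,x_2)=(10,1).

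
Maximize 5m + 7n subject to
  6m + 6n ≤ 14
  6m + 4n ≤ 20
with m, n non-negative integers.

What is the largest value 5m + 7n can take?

14

(m,n)=(0,2): 6·0+6·2=12≤14, 6·0+4·2=8≤20, objective 14.
(m,n)=(1,1): 6·1+6·1=12≤14, 6·1+4·1=10≤20, objective 12.
(m,n)=(0,1): 6·0+6·1=6≤14, 6·0+4·1=4≤20, objective 7.
The best lattice point is (0,2), giving 14.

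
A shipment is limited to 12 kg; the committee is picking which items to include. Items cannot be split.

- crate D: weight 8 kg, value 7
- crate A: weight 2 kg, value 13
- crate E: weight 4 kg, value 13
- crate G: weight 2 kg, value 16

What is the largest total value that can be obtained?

Allowing fractional choices, the relaxed optimum would be about 45.5, but items are indivisible.
crate D + crate A + crate G: weight 8 + 2 + 2 = 12 ≤ 12, value 7 + 13 + 16 = 36.
crate A + crate E + crate G: weight 2 + 4 + 2 = 8 ≤ 12, value 13 + 13 + 16 = 42.
Best is crate A, crate E, and crate G with total value 42.

42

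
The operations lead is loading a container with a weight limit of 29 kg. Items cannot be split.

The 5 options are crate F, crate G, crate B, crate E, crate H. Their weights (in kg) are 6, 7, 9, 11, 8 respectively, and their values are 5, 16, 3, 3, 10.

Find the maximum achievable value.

31

crate G + crate E + crate H: weight 7 + 11 + 8 = 26 ≤ 29, value 16 + 3 + 10 = 29.
crate F + crate G + crate H: weight 6 + 7 + 8 = 21 ≤ 29, value 5 + 16 + 10 = 31.
crate G + crate B + crate H: weight 7 + 9 + 8 = 24 ≤ 29, value 16 + 3 + 10 = 29.
Best is crate F, crate G, and crate H with total value 31.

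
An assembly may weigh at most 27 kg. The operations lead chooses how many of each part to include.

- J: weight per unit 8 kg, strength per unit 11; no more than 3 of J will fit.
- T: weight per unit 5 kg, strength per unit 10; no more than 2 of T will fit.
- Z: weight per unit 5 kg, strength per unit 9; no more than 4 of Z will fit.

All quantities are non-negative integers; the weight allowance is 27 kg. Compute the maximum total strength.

47

Take 2×T and 3×Z: weight 25 ≤ 27, strength 2·10 + 3·9 = 47.
T has the best ratio (10/5) and is taken to its limit of 2; remaining capacity is filled optimally with the others.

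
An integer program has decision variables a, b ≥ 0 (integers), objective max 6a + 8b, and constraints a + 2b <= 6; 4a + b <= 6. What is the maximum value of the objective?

(a,b)=(0,3): 1·0+2·3=6≤6, 4·0+1·3=3≤6, objective 24.
(a,b)=(1,2): 1·1+2·2=5≤6, 4·1+1·2=6≤6, objective 22.
No feasible integer point exceeds 24.

24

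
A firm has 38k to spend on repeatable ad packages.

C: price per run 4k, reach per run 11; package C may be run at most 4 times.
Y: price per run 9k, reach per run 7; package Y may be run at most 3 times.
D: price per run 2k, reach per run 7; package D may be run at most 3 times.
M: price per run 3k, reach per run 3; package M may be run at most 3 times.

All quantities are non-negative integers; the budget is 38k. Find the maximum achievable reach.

78

4×C, 1×Y, 3×D, and 1×M: price 34 ≤ 38, reach 4·11 + 1·7 + 3·7 + 1·3 = 75.
4×C, 1×Y, 3×D, and 2×M: price 37 ≤ 38, reach 4·11 + 1·7 + 3·7 + 2·3 = 78.
Best is 78.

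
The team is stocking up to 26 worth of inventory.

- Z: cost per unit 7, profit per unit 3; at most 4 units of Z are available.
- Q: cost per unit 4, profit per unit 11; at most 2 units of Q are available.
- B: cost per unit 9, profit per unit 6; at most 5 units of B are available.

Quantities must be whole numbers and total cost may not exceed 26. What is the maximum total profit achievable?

1×Z, 2×Q, and 1×B: cost 24 ≤ 26, profit 1·3 + 2·11 + 1·6 = 31.
2×Q and 2×B: cost 26 ≤ 26, profit 2·11 + 2·6 = 34.
Best is 34.

34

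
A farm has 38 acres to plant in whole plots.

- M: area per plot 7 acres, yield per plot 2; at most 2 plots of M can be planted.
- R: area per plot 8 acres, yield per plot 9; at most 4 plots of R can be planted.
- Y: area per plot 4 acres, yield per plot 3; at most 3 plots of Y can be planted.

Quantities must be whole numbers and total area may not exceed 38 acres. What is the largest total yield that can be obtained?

R has the best ratio (9/8); taking only R gives at most 4×9 = 36 (stopped by the area limit).
Mixing does better — 4×R and 1×Y: area 36 ≤ 38, yield 4·9 + 1·3 = 39.

39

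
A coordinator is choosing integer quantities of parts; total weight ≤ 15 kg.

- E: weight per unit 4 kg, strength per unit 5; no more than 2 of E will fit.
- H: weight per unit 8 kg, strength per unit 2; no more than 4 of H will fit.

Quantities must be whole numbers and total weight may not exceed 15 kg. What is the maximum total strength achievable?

Take 2×E: weight 8 ≤ 15, strength 2·5 = 10.
E has the best ratio (5/4) and is taken to its limit of 2; remaining capacity is filled optimally with the others.

10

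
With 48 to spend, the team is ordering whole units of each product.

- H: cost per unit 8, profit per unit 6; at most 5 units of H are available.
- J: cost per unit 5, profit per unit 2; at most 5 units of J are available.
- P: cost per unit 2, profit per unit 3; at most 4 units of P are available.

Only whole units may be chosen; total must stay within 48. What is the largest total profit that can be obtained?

This is a bounded integer knapsack.
Take 5×H and 4×P: cost 48 ≤ 48, profit 5·6 + 4·3 = 42.
P has the best ratio (3/2) and is taken to its limit of 4; remaining capacity is filled optimally with the others.

42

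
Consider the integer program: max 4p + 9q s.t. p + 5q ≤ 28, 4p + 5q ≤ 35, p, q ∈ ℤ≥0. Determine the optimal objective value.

(p,q)=(2,5) is feasible, giving 53.
(p,q)=(1,5) is feasible, giving 49.
(p,q)=(3,4) is feasible, giving 48.
Maximum is 53 at (p,q)=(2,5).

53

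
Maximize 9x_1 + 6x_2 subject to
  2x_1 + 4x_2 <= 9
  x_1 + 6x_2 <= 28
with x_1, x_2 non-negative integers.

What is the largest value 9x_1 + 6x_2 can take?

36

(x_1,x_2)=(4,0) is feasible, giving 36.
(x_1,x_2)=(3,0) is feasible, giving 27.
No feasible integer point exceeds 36.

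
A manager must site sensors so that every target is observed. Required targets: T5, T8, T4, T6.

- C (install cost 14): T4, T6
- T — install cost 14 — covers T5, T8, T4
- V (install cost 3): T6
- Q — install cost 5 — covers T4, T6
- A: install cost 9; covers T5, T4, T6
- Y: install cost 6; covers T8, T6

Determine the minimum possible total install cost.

15

This is a weighted set-cover instance.
Choose A and Y: together they cover T5, T8, T4, T6 — every target.
Total install cost: 9 + 6 = 15.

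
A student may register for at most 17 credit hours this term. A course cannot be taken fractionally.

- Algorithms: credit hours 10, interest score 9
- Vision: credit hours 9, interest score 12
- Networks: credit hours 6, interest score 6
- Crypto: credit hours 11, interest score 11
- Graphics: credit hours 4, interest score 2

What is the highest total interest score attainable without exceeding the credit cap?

18

Treat it as a binary knapsack problem.
Take Vision and Networks: credit hours 9 + 6 = 15 ≤ 17, interest score 12 + 6 = 18.
No other feasible combination does better.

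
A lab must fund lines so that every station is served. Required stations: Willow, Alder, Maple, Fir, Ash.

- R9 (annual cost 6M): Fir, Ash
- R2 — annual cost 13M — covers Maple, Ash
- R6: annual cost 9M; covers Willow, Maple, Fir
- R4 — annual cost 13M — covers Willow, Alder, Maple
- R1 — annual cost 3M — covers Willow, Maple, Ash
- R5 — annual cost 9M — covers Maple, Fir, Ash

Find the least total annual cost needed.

The greedy cost-per-new-station heuristic would pick R1, R9, and R4 for 22, but a cheaper cover exists.
Choose R9 and R4: together they cover Willow, Alder, Maple, Fir, Ash — every station.
Total annual cost: 6 + 13 = 19.
No cover costs less than 19.

19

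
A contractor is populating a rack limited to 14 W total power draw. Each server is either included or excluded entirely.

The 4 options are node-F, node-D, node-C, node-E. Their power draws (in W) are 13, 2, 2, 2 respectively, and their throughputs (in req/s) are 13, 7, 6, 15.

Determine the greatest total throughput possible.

This is an integer program with binary decision variables.
Allowing fractional choices, the relaxed optimum would be about 36.0, but servers are indivisible.
node-D + node-E: power draw 2 + 2 = 4 ≤ 14, throughput 7 + 15 = 22.
node-C + node-E: power draw 2 + 2 = 4 ≤ 14, throughput 6 + 15 = 21.
node-D + node-C + node-E: power draw 2 + 2 + 2 = 6 ≤ 14, throughput 7 + 6 + 15 = 28.
Best is node-D, node-C, and node-E with total throughput 28.

28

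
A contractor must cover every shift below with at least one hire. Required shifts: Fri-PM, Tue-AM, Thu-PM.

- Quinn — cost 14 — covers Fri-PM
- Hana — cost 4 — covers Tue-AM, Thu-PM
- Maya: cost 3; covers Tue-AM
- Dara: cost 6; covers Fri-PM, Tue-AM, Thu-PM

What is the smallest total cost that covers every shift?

6

This is an integer covering problem.
Dara alone covers Fri-PM, Tue-AM, Thu-PM — every shift.
Total cost: 6.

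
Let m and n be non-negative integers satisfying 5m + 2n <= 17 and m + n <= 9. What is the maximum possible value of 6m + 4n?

32

Relaxing integrality, the LP optimum is 34.00 at (m,n) = (0, 8.5), which is not an integer point.
(m,n)=(0,8): 5·0+2·8=16≤17, 1·0+1·8=8≤9, objective 32.
(m,n)=(0,7): 5·0+2·7=14≤17, 1·0+1·7=7≤9, objective 28.
No feasible integer point exceeds 32.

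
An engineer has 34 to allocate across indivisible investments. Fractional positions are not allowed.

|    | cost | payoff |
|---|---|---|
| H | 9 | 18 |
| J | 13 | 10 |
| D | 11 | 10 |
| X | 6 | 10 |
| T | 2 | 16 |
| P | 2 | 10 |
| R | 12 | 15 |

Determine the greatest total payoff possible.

This is a 0-1 knapsack instance.
Allowing fractional choices, the relaxed optimum would be about 71.7, but investments are indivisible.
H + X + T + P + R: cost 9 + 6 + 2 + 2 + 12 = 31 ≤ 34, payoff 18 + 10 + 16 + 10 + 15 = 69.
H + D + X + T + P: cost 9 + 11 + 6 + 2 + 2 = 30 ≤ 34, payoff 18 + 10 + 10 + 16 + 10 = 64.
H + J + X + T + P: cost 9 + 13 + 6 + 2 + 2 = 32 ≤ 34, payoff 18 + 10 + 10 + 16 + 10 = 64.
Best is H, X, T, P, and R with total payoff 69.

69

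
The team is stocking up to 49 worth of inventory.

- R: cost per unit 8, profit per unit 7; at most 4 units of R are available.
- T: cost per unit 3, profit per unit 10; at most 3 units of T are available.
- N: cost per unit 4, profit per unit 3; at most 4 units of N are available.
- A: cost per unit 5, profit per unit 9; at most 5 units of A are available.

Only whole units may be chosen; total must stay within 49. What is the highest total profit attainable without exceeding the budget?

Take 1×R, 3×T, 1×N, and 5×A: cost 46 ≤ 49, profit 1·7 + 3·10 + 1·3 + 5·9 = 85.
T has the best ratio (10/3) and is taken to its limit of 3; remaining capacity is filled optimally with the others.

85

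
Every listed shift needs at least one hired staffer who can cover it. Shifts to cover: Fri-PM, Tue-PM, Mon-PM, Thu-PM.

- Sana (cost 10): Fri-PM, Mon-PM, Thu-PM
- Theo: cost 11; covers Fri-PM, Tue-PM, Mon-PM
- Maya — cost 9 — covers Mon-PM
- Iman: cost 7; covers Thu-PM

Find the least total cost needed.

This is a weighted set-cover instance.
The greedy cost-per-new-shift heuristic would pick Sana and Theo for 21, but a cheaper cover exists.
Choose Theo and Iman: together they cover Fri-PM, Tue-PM, Mon-PM, Thu-PM — every shift.
Total cost: 11 + 7 = 18.
No cover costs less than 18.

18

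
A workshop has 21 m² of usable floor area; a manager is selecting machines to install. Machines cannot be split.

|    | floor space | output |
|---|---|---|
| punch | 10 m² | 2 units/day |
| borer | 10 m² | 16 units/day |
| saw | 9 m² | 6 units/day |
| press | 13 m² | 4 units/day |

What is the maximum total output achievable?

This is a 0-1 knapsack instance.
borer: floor space 10 ≤ 21, output 16.
punch + borer: floor space 10 + 10 = 20 ≤ 21, output 2 + 16 = 18.
borer + saw: floor space 10 + 9 = 19 ≤ 21, output 16 + 6 = 22.
Best is borer and saw with total output 22.

22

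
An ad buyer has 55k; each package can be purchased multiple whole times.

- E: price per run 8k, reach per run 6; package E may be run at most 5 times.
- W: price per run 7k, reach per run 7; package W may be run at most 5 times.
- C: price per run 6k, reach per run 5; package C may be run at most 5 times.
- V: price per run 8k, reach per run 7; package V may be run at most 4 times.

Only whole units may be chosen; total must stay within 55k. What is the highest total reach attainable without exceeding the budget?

52

5×W, 2×C, and 1×V: price 55 ≤ 55, reach 5·7 + 2·5 + 1·7 = 52.
1×E, 5×W, and 2×C: price 55 ≤ 55, reach 1·6 + 5·7 + 2·5 = 51.
Best is 52.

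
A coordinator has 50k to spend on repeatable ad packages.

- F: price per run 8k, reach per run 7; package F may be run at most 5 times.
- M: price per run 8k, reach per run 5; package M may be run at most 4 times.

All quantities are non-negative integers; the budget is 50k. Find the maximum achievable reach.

5×F and 1×M: price 48 ≤ 50, reach 5·7 + 1·5 = 40.
4×F and 2×M: price 48 ≤ 50, reach 4·7 + 2·5 = 38.
Best is 40.

40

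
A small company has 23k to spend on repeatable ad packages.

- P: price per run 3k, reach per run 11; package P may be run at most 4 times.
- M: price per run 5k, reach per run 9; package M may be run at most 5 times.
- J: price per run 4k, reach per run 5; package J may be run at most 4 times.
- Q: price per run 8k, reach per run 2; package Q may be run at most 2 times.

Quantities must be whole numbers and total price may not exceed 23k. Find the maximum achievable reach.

62

This is a bounded integer knapsack.
Take 4×P and 2×M: price 22 ≤ 23, reach 4·11 + 2·9 = 62.
P has the best ratio (11/3) and is taken to its limit of 4; remaining capacity is filled optimally with the others.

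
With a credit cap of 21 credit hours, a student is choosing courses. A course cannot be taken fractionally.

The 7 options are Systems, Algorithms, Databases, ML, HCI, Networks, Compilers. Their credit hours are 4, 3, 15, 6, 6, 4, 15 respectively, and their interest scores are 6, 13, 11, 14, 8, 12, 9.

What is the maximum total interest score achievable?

47

Allowing fractional choices, the relaxed optimum would be about 50.3, but courses are indivisible.
Algorithms + ML + HCI + Networks: credit hours 3 + 6 + 6 + 4 = 19 ≤ 21, interest score 13 + 14 + 8 + 12 = 47.
Systems + Algorithms + ML + Networks: credit hours 4 + 3 + 6 + 4 = 17 ≤ 21, interest score 6 + 13 + 14 + 12 = 45.
Best is Algorithms, ML, HCI, and Networks with total interest score 47.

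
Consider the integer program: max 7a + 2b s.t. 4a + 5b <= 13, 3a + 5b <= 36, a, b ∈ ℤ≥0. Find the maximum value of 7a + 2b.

21

The continuous relaxation peaks at (3.25, 0) with value 22.75; rounding to a feasible lattice point costs some objective.
(a,b)=(3,0): 4·3+5·0=12≤13, 3·3+5·0=9≤36, objective 21.
(a,b)=(2,1): 4·2+5·1=13≤13, 3·2+5·1=11≤36, objective 16.
(a,b)=(2,0): 4·2+5·0=8≤13, 3·2+5·0=6≤36, objective 14.
The best lattice point is (3,0), giving 21.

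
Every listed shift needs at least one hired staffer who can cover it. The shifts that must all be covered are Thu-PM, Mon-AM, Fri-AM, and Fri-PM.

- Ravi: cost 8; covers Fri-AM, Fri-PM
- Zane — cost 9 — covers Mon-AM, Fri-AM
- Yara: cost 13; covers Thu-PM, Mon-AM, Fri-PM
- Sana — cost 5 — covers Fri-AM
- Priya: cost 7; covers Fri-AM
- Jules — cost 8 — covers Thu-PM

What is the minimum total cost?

18

This is an integer covering problem.
The greedy cost-per-new-shift heuristic would pick Ravi and Yara for 21, but a cheaper cover exists.
Choose Yara and Sana: together they cover Thu-PM, Mon-AM, Fri-AM, Fri-PM — every shift.
Total cost: 13 + 5 = 18.
No cover costs less than 18.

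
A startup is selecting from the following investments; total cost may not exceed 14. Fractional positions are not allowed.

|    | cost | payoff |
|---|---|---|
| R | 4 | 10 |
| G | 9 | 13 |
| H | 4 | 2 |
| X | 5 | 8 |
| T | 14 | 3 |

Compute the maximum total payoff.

23

This is a 0-1 knapsack instance.
G + X: cost 9 + 5 = 14 ≤ 14, payoff 13 + 8 = 21.
R + H + X: cost 4 + 4 + 5 = 13 ≤ 14, payoff 10 + 2 + 8 = 20.
R + G: cost 4 + 9 = 13 ≤ 14, payoff 10 + 13 = 23.
Best is R and G with total payoff 23.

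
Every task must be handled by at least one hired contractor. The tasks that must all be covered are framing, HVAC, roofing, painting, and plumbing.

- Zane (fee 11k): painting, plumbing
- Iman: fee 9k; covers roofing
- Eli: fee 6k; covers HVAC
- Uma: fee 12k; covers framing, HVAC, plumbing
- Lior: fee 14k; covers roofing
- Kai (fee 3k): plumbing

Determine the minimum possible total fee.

32

This is a weighted set-cover instance.
The greedy cost-per-new-task heuristic would pick Kai, Eli, Iman, Zane, and Uma for 41, but a cheaper cover exists.
Choose Zane, Iman, and Uma: together they cover framing, HVAC, roofing, painting, plumbing — every task.
Total fee: 11 + 9 + 12 = 32.
No cover costs less than 32.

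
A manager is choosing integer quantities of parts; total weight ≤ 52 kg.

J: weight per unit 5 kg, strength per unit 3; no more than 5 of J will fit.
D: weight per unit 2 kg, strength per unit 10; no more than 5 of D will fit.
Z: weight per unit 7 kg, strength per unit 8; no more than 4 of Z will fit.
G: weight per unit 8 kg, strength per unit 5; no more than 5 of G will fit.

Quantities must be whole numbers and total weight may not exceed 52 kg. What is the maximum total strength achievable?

90

D has the best ratio (10/2); taking only D gives at most 5×10 = 50 (stopped by the supply cap of 5).
Mixing does better — 1×J, 5×D, 4×Z, and 1×G: weight 51 ≤ 52, strength 1·3 + 5·10 + 4·8 + 1·5 = 90.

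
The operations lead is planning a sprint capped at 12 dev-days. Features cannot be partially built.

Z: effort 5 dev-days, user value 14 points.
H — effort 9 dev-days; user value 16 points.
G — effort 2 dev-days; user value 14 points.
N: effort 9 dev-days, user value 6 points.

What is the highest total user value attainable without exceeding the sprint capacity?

30

Take H and G: effort 9 + 2 = 11 ≤ 12, user value 16 + 14 = 30.
No other feasible combination does better.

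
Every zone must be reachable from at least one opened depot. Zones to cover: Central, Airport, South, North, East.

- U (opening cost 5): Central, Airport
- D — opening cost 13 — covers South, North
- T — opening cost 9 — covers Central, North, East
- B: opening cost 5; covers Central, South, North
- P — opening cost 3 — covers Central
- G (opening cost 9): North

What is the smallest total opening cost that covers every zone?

19

Choose U, T, and B: together they cover Central, Airport, South, North, East — every zone.
Total opening cost: 5 + 9 + 5 = 19.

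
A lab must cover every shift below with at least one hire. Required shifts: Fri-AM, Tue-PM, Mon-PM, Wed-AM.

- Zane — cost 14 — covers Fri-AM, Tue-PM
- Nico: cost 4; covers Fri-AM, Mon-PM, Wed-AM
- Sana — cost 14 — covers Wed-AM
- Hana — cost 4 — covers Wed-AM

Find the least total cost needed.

18

Choose Zane and Nico: together they cover Fri-AM, Tue-PM, Mon-PM, Wed-AM — every shift.
Total cost: 14 + 4 = 18.
No cover costs less than 18.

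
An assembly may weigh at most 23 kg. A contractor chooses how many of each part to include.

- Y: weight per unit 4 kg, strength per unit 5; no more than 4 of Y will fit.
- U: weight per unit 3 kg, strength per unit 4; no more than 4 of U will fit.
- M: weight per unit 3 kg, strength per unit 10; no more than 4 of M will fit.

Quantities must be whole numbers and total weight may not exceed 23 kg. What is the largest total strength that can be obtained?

54

Take 2×Y, 1×U, and 4×M: weight 23 ≤ 23, strength 2·5 + 1·4 + 4·10 = 54.
M has the best ratio (10/3) and is taken to its limit of 4; remaining capacity is filled optimally with the others.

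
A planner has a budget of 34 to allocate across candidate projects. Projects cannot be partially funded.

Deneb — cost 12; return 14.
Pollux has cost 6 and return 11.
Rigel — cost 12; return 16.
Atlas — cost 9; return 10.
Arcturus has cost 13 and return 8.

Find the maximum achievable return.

Deneb + Pollux + Rigel: cost 12 + 6 + 12 = 30 ≤ 34, return 14 + 11 + 16 = 41.
Deneb + Rigel + Atlas: cost 12 + 12 + 9 = 33 ≤ 34, return 14 + 16 + 10 = 40.
Best is Deneb, Pollux, and Rigel with total return 41.

41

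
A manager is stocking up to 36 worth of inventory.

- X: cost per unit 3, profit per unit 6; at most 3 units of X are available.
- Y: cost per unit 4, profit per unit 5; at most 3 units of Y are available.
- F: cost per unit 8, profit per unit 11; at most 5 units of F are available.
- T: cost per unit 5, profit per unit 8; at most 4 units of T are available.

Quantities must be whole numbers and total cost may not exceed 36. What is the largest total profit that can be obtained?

58

3×X, 1×Y, 1×F, and 3×T: cost 36 ≤ 36, profit 3·6 + 1·5 + 1·11 + 3·8 = 58.
3×X, 3×Y, and 3×T: cost 36 ≤ 36, profit 3·6 + 3·5 + 3·8 = 57.
Best is 58.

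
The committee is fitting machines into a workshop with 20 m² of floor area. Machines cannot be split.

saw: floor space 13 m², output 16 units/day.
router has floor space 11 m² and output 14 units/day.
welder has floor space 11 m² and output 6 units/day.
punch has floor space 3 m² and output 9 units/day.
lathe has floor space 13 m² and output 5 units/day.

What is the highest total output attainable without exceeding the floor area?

25

Allowing fractional choices, the relaxed optimum would be about 30.4, but machines are indivisible.
saw: floor space 13 ≤ 20, output 16.
saw + punch: floor space 13 + 3 = 16 ≤ 20, output 16 + 9 = 25.
router + punch: floor space 11 + 3 = 14 ≤ 20, output 14 + 9 = 23.
Best is saw and punch with total output 25.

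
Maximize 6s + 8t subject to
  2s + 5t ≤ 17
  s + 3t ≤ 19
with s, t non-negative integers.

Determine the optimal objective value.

48

The continuous relaxation peaks at (8.5, 0) with value 51.00; rounding to a feasible lattice point costs some objective.
(s,t)=(8,0): 2·8+5·0=16≤17, 1·8+3·0=8≤19, objective 48.
(s,t)=(7,0): 2·7+5·0=14≤17, 1·7+3·0=7≤19, objective 42.
No feasible integer point exceeds 48.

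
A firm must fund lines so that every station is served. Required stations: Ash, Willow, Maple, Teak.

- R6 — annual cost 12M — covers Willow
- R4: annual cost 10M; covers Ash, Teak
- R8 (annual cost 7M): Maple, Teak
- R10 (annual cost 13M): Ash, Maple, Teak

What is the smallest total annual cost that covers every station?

25

This is an integer covering problem.
The greedy cost-per-new-station heuristic would pick R8, R4, and R6 for 29, but a cheaper cover exists.
Choose R6 and R10: together they cover Ash, Willow, Maple, Teak — every station.
Total annual cost: 12 + 13 = 25.
No cover costs less than 25.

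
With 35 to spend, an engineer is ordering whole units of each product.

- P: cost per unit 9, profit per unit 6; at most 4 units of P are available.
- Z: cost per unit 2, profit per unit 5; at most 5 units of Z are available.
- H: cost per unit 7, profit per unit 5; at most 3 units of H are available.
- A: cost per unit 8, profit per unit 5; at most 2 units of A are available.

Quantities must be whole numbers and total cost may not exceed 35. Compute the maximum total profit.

This is a bounded integer knapsack.
2×P, 5×Z, and 1×H: cost 35 ≤ 35, profit 2·6 + 5·5 + 1·5 = 42.
1×P, 5×Z, and 2×A: cost 35 ≤ 35, profit 1·6 + 5·5 + 2·5 = 41.
Best is 42.

42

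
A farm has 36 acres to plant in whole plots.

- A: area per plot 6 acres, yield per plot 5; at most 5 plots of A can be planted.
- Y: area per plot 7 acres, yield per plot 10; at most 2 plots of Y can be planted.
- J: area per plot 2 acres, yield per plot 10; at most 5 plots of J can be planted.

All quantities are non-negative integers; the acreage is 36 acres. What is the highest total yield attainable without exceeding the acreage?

80

This is a bounded integer knapsack.
J has the best ratio (10/2); taking only J gives at most 5×10 = 50 (stopped by the supply cap of 5).
Mixing does better — 2×A, 2×Y, and 5×J: area 36 ≤ 36, yield 2·5 + 2·10 + 5·10 = 80.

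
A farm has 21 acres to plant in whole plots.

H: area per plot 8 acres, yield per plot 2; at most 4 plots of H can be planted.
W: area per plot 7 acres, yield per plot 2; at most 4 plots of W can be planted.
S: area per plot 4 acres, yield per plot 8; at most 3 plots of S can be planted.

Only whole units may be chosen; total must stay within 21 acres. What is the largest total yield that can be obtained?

S has the best ratio (8/4); taking only S gives at most 3×8 = 24 (stopped by the supply cap of 3).
Mixing does better — 1×W and 3×S: area 19 ≤ 21, yield 1·2 + 3·8 = 26.

26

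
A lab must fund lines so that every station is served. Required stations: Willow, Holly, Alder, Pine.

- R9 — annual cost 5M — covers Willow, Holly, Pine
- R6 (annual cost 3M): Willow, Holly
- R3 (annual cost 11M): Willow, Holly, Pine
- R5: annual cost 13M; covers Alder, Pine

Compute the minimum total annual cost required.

16

The greedy cost-per-new-station heuristic would pick R6, R9, and R5 for 21, but a cheaper cover exists.
Choose R6 and R5: together they cover Willow, Holly, Alder, Pine — every station.
Total annual cost: 3 + 13 = 16.
No cover costs less than 16.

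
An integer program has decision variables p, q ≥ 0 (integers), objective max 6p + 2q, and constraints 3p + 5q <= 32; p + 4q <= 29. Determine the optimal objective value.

The continuous relaxation peaks at (10.7, 0) with value 64.00; rounding to a feasible lattice point costs some objective.
(p,q)=(10,0) is feasible, giving 60.
(p,q)=(9,1) is feasible, giving 56.
(p,q)=(9,0) is feasible, giving 54.
The best lattice point is (10,0), giving 60.

60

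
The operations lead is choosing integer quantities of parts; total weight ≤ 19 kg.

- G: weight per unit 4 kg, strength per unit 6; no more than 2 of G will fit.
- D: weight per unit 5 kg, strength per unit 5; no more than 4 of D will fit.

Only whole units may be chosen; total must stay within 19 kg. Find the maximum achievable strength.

22

2×G and 2×D: weight 18 ≤ 19, strength 2·6 + 2·5 = 22.
1×G and 3×D: weight 19 ≤ 19, strength 1·6 + 3·5 = 21.
Best is 22.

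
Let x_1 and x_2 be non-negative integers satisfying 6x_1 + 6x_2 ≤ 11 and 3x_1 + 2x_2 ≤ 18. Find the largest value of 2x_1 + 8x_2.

8

The continuous relaxation peaks at (0, 1.83) with value 14.67; rounding to a feasible lattice point costs some objective.
(x_1,x_2)=(0,1): 6·0+6·1=6≤11, 3·0+2·1=2≤18, objective 8.
(x_1,x_2)=(1,0): 6·1+6·0=6≤11, 3·1+2·0=3≤18, objective 2.
The best lattice point is (0,1), giving 8.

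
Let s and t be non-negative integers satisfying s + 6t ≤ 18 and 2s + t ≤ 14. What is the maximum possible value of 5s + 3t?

(s,t)=(6,2): 1·6+6·2=18≤18, 2·6+1·2=14≤14, objective 36.
(s,t)=(6,1): 1·6+6·1=12≤18, 2·6+1·1=13≤14, objective 33.
Maximum is 36 at (s,t)=(6,2).

36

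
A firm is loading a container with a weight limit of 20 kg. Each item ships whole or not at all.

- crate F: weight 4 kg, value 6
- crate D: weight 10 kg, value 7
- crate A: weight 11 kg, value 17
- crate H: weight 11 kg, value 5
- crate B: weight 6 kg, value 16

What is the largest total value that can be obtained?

33

This is a 0-1 knapsack instance.
Allowing fractional choices, the relaxed optimum would be about 37.5, but items are indivisible.
crate A + crate B: weight 11 + 6 = 17 ≤ 20, value 17 + 16 = 33.
crate F + crate D + crate B: weight 4 + 10 + 6 = 20 ≤ 20, value 6 + 7 + 16 = 29.
crate F + crate A: weight 4 + 11 = 15 ≤ 20, value 6 + 17 = 23.
Best is crate A and crate B with total value 33.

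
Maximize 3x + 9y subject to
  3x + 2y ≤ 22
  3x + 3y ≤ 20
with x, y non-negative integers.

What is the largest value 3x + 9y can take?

(x,y)=(0,6) is feasible, giving 54.
(x,y)=(1,5) is feasible, giving 48.
(x,y)=(0,5) is feasible, giving 45.
No feasible integer point exceeds 54.

54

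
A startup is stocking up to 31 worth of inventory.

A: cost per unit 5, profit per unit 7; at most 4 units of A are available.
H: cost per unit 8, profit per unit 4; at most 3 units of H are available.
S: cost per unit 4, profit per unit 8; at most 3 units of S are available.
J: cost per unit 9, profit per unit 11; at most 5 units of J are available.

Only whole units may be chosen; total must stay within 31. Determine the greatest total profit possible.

49

S has the best ratio (8/4); taking only S gives at most 3×8 = 24 (stopped by the supply cap of 3).
Mixing does better — 2×A, 3×S, and 1×J: cost 31 ≤ 31, profit 2·7 + 3·8 + 1·11 = 49.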